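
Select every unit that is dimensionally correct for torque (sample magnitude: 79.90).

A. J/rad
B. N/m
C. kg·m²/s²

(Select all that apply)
A, C

torque has SI base units: kg * m^2 / s^2

Checking each option against kg * m^2 / s^2:
  A. J/rad: ✓ matches
  B. N/m: ✗ does not match
  C. kg·m²/s²: ✓ matches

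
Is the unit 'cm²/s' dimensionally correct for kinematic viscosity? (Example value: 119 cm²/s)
Yes

kinematic viscosity has SI base units: m^2 / s
cm²/s reduces to the same SI base units, so it is a valid unit for kinematic viscosity.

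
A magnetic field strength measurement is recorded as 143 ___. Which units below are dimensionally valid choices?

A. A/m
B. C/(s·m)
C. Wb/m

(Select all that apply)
A, B

magnetic field strength has SI base units: A / m

Checking each option against A / m:
  A. A/m: ✓ matches
  B. C/(s·m): ✓ matches
  C. Wb/m: ✗ does not match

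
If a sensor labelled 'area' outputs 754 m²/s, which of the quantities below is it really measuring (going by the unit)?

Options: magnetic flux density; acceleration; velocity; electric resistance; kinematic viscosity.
kinematic viscosity

area should have units dimensionally equivalent to m^2 (e.g. m²).
The given unit 'm²/s' reduces to m^2 / s. Of the listed options, that is the dimensionality of kinematic viscosity.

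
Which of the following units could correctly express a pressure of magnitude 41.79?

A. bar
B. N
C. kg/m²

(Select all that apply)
A

pressure has SI base units: kg / (m * s^2)

Checking each option against kg / (m * s^2):
  A. bar: ✓ matches
  B. N: ✗ does not match
  C. kg/m²: ✗ does not match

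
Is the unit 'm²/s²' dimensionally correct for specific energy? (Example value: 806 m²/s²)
Yes

specific energy has SI base units: m^2 / s^2
m²/s² reduces to the same SI base units, so it is a valid unit for specific energy.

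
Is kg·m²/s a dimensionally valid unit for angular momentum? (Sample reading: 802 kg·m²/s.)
Yes

angular momentum has SI base units: kg * m^2 / s
kg·m²/s reduces to the same SI base units, so it is a valid unit for angular momentum.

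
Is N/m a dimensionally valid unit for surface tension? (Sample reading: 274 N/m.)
Yes

surface tension has SI base units: kg / s^2
N/m reduces to the same SI base units, so it is a valid unit for surface tension.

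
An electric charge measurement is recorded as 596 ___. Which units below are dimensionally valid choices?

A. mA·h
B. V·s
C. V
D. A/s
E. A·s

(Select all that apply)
A, E

electric charge has SI base units: A * s

Checking each option against A * s:
  A. mA·h: ✓ matches
  B. V·s: ✗ does not match
  C. V: ✗ does not match
  D. A/s: ✗ does not match
  E. A·s: ✓ matches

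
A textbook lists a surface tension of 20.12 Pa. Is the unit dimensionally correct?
No

surface tension has SI base units: kg / s^2
Pa does NOT reduce to kg / s^2; a valid unit for surface tension would be e.g. N/m.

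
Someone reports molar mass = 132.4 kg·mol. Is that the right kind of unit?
No

molar mass has SI base units: kg / mol
kg·mol does NOT reduce to kg / mol; a valid unit for molar mass would be e.g. kg/mol.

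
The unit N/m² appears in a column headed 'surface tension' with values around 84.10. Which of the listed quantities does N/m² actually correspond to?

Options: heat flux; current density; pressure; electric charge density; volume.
pressure

surface tension should have units dimensionally equivalent to kg / s^2 (e.g. N/m).
The given unit 'N/m²' reduces to kg / (m * s^2). Of the listed options, that is the dimensionality of pressure.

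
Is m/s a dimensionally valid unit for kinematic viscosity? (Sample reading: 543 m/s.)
No

kinematic viscosity has SI base units: m^2 / s
m/s does NOT reduce to m^2 / s; a valid unit for kinematic viscosity would be e.g. m²/s.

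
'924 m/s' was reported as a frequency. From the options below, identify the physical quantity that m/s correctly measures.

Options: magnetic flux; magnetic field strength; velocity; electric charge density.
velocity

frequency should have units dimensionally equivalent to 1 / s (e.g. Hz).
The given unit 'm/s' reduces to m / s. Of the listed options, that is the dimensionality of velocity.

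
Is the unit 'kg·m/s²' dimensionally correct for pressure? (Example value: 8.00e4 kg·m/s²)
No

pressure has SI base units: kg / (m * s^2)
kg·m/s² does NOT reduce to kg / (m * s^2); a valid unit for pressure would be e.g. Pa.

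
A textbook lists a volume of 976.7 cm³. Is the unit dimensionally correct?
Yes

volume has SI base units: m^3
cm³ reduces to the same SI base units, so it is a valid unit for volume.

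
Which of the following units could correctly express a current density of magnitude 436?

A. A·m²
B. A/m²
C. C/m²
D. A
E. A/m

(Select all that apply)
B

current density has SI base units: A / m^2

Checking each option against A / m^2:
  A. A·m²: ✗ does not match
  B. A/m²: ✓ matches
  C. C/m²: ✗ does not match
  D. A: ✗ does not match
  E. A/m: ✗ does not match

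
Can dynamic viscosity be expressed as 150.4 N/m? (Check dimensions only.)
No

dynamic viscosity has SI base units: kg / (m * s)
N/m does NOT reduce to kg / (m * s); a valid unit for dynamic viscosity would be e.g. Pa·s.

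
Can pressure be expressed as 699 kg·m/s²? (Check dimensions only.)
No

pressure has SI base units: kg / (m * s^2)
kg·m/s² does NOT reduce to kg / (m * s^2); a valid unit for pressure would be e.g. Pa.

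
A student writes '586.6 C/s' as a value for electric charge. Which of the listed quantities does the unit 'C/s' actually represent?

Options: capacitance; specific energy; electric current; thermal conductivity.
electric current

electric charge should have units dimensionally equivalent to A * s (e.g. C).
The given unit 'C/s' reduces to A. Of the listed options, that is the dimensionality of electric current.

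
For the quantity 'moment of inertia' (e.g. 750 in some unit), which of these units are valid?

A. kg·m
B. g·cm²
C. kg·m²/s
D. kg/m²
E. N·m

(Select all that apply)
B

moment of inertia has SI base units: kg * m^2

Checking each option against kg * m^2:
  A. kg·m: ✗ does not match
  B. g·cm²: ✓ matches
  C. kg·m²/s: ✗ does not match
  D. kg/m²: ✗ does not match
  E. N·m: ✗ does not match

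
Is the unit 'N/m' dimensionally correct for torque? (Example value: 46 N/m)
No

torque has SI base units: kg * m^2 / s^2
N/m does NOT reduce to kg * m^2 / s^2; a valid unit for torque would be e.g. N·m.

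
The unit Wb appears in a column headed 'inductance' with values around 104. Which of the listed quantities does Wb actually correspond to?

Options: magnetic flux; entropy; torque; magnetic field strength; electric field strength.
magnetic flux

inductance should have units dimensionally equivalent to kg * m^2 / (A^2 * s^2) (e.g. H).
The given unit 'Wb' reduces to kg * m^2 / (A * s^2). Of the listed options, that is the dimensionality of magnetic flux.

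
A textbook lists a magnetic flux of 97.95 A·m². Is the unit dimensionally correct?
No

magnetic flux has SI base units: kg * m^2 / (A * s^2)
A·m² does NOT reduce to kg * m^2 / (A * s^2); a valid unit for magnetic flux would be e.g. Wb.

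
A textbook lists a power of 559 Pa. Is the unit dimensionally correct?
No

power has SI base units: kg * m^2 / s^3
Pa does NOT reduce to kg * m^2 / s^3; a valid unit for power would be e.g. W.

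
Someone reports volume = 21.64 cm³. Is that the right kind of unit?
Yes

volume has SI base units: m^3
cm³ reduces to the same SI base units, so it is a valid unit for volume.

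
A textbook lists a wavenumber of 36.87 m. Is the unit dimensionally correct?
No

wavenumber has SI base units: 1 / m
m does NOT reduce to 1 / m; a valid unit for wavenumber would be e.g. 1/m.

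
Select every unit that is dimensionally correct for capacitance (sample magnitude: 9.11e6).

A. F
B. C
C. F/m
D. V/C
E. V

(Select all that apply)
A

capacitance has SI base units: A^2 * s^4 / (kg * m^2)

Checking each option against A^2 * s^4 / (kg * m^2):
  A. F: ✓ matches
  B. C: ✗ does not match
  C. F/m: ✗ does not match
  D. V/C: ✗ does not match
  E. V: ✗ does not match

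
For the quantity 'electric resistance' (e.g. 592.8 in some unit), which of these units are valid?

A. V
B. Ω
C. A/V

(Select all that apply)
B

electric resistance has SI base units: kg * m^2 / (A^2 * s^3)

Checking each option against kg * m^2 / (A^2 * s^3):
  A. V: ✗ does not match
  B. Ω: ✓ matches
  C. A/V: ✗ does not match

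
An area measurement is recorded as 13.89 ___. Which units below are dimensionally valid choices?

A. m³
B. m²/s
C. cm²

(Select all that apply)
C

area has SI base units: m^2

Checking each option against m^2:
  A. m³: ✗ does not match
  B. m²/s: ✗ does not match
  C. cm²: ✓ matches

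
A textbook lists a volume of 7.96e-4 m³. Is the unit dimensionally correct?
Yes

volume has SI base units: m^3
m³ reduces to the same SI base units, so it is a valid unit for volume.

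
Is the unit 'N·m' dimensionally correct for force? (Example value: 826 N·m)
No

force has SI base units: kg * m / s^2
N·m does NOT reduce to kg * m / s^2; a valid unit for force would be e.g. N.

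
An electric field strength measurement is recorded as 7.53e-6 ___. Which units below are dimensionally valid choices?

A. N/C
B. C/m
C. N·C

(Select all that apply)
A

electric field strength has SI base units: kg * m / (A * s^3)

Checking each option against kg * m / (A * s^3):
  A. N/C: ✓ matches
  B. C/m: ✗ does not match
  C. N·C: ✗ does not match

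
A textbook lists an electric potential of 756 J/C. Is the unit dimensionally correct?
Yes

electric potential has SI base units: kg * m^2 / (A * s^3)
J/C reduces to the same SI base units, so it is a valid unit for electric potential.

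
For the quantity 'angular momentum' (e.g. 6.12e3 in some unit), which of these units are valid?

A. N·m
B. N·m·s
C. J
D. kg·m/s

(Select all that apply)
B

angular momentum has SI base units: kg * m^2 / s

Checking each option against kg * m^2 / s:
  A. N·m: ✗ does not match
  B. N·m·s: ✓ matches
  C. J: ✗ does not match
  D. kg·m/s: ✗ does not match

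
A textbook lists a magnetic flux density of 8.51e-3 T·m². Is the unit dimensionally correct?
No

magnetic flux density has SI base units: kg / (A * s^2)
T·m² does NOT reduce to kg / (A * s^2); a valid unit for magnetic flux density would be e.g. T.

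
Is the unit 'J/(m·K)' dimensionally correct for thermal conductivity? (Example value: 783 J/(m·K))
No

thermal conductivity has SI base units: kg * m / (s^3 * K)
J/(m·K) does NOT reduce to kg * m / (s^3 * K); a valid unit for thermal conductivity would be e.g. W/(m·K).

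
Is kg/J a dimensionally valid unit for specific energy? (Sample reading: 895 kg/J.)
No

specific energy has SI base units: m^2 / s^2
kg/J does NOT reduce to m^2 / s^2; a valid unit for specific energy would be e.g. J/kg.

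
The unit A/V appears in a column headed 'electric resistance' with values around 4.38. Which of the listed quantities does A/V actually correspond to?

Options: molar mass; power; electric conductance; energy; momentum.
electric conductance

electric resistance should have units dimensionally equivalent to kg * m^2 / (A^2 * s^3) (e.g. Ω).
The given unit 'A/V' reduces to A^2 * s^3 / (kg * m^2). Of the listed options, that is the dimensionality of electric conductance.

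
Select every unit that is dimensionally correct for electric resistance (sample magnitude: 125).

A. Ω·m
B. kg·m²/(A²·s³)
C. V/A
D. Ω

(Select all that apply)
B, C, D

electric resistance has SI base units: kg * m^2 / (A^2 * s^3)

Checking each option against kg * m^2 / (A^2 * s^3):
  A. Ω·m: ✗ does not match
  B. kg·m²/(A²·s³): ✓ matches
  C. V/A: ✓ matches
  D. Ω: ✓ matches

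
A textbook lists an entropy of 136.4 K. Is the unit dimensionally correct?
No

entropy has SI base units: kg * m^2 / (s^2 * K)
K does NOT reduce to kg * m^2 / (s^2 * K); a valid unit for entropy would be e.g. J/K.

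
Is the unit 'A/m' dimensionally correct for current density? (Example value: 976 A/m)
No

current density has SI base units: A / m^2
A/m does NOT reduce to A / m^2; a valid unit for current density would be e.g. A/m².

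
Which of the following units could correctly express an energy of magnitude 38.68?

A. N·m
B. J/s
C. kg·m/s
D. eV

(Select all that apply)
A, D

energy has SI base units: kg * m^2 / s^2

Checking each option against kg * m^2 / s^2:
  A. N·m: ✓ matches
  B. J/s: ✗ does not match
  C. kg·m/s: ✗ does not match
  D. eV: ✓ matches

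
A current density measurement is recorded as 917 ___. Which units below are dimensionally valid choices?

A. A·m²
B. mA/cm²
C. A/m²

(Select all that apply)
B, C

current density has SI base units: A / m^2

Checking each option against A / m^2:
  A. A·m²: ✗ does not match
  B. mA/cm²: ✓ matches
  C. A/m²: ✓ matches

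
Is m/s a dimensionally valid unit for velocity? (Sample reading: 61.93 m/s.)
Yes

velocity has SI base units: m / s
m/s reduces to the same SI base units, so it is a valid unit for velocity.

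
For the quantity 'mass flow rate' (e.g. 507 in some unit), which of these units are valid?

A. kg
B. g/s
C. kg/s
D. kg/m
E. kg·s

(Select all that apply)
B, C

mass flow rate has SI base units: kg / s

Checking each option against kg / s:
  A. kg: ✗ does not match
  B. g/s: ✓ matches
  C. kg/s: ✓ matches
  D. kg/m: ✗ does not match
  E. kg·s: ✗ does not match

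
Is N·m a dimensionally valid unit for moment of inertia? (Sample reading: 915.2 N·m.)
No

moment of inertia has SI base units: kg * m^2
N·m does NOT reduce to kg * m^2; a valid unit for moment of inertia would be e.g. kg·m².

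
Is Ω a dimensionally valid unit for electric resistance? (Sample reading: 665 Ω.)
Yes

electric resistance has SI base units: kg * m^2 / (A^2 * s^3)
Ω reduces to the same SI base units, so it is a valid unit for electric resistance.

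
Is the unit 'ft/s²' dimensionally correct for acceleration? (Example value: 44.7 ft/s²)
Yes

acceleration has SI base units: m / s^2
ft/s² reduces to the same SI base units, so it is a valid unit for acceleration.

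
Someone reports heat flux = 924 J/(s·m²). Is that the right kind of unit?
Yes

heat flux has SI base units: kg / s^3
J/(s·m²) reduces to the same SI base units, so it is a valid unit for heat flux.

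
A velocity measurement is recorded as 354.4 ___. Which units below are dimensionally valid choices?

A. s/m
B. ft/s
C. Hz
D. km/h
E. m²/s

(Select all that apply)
B, D

velocity has SI base units: m / s

Checking each option against m / s:
  A. s/m: ✗ does not match
  B. ft/s: ✓ matches
  C. Hz: ✗ does not match
  D. km/h: ✓ matches
  E. m²/s: ✗ does not match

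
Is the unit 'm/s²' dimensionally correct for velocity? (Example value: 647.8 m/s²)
No

velocity has SI base units: m / s
m/s² does NOT reduce to m / s; a valid unit for velocity would be e.g. m/s.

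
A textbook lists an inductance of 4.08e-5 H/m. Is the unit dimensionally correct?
No

inductance has SI base units: kg * m^2 / (A^2 * s^2)
H/m does NOT reduce to kg * m^2 / (A^2 * s^2); a valid unit for inductance would be e.g. H.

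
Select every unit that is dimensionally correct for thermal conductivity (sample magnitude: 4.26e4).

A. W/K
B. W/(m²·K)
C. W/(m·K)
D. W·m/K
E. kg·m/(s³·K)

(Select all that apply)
C, E

thermal conductivity has SI base units: kg * m / (s^3 * K)

Checking each option against kg * m / (s^3 * K):
  A. W/K: ✗ does not match
  B. W/(m²·K): ✗ does not match
  C. W/(m·K): ✓ matches
  D. W·m/K: ✗ does not match
  E. kg·m/(s³·K): ✓ matches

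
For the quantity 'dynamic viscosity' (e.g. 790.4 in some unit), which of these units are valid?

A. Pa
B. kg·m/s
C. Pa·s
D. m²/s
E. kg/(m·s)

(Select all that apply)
C, E

dynamic viscosity has SI base units: kg / (m * s)

Checking each option against kg / (m * s):
  A. Pa: ✗ does not match
  B. kg·m/s: ✗ does not match
  C. Pa·s: ✓ matches
  D. m²/s: ✗ does not match
  E. kg/(m·s): ✓ matches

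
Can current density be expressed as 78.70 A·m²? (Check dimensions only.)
No

current density has SI base units: A / m^2
A·m² does NOT reduce to A / m^2; a valid unit for current density would be e.g. A/m².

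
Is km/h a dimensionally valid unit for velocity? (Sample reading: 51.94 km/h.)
Yes

velocity has SI base units: m / s
km/h reduces to the same SI base units, so it is a valid unit for velocity.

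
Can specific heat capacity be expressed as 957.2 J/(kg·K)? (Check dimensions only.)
Yes

specific heat capacity has SI base units: m^2 / (s^2 * K)
J/(kg·K) reduces to the same SI base units, so it is a valid unit for specific heat capacity.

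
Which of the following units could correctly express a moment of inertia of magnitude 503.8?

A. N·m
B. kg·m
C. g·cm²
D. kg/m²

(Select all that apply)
C

moment of inertia has SI base units: kg * m^2

Checking each option against kg * m^2:
  A. N·m: ✗ does not match
  B. kg·m: ✗ does not match
  C. g·cm²: ✓ matches
  D. kg/m²: ✗ does not match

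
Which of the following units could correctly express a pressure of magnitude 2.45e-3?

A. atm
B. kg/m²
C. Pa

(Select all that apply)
A, C

pressure has SI base units: kg / (m * s^2)

Checking each option against kg / (m * s^2):
  A. atm: ✓ matches
  B. kg/m²: ✗ does not match
  C. Pa: ✓ matches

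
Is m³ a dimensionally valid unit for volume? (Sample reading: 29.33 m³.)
Yes

volume has SI base units: m^3
m³ reduces to the same SI base units, so it is a valid unit for volume.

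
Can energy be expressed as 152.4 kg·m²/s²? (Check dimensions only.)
Yes

energy has SI base units: kg * m^2 / s^2
kg·m²/s² reduces to the same SI base units, so it is a valid unit for energy.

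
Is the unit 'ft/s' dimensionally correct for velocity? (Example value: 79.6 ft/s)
Yes

velocity has SI base units: m / s
ft/s reduces to the same SI base units, so it is a valid unit for velocity.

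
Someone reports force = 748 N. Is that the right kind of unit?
Yes

force has SI base units: kg * m / s^2
N reduces to the same SI base units, so it is a valid unit for force.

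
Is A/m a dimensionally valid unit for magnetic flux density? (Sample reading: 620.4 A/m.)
No

magnetic flux density has SI base units: kg / (A * s^2)
A/m does NOT reduce to kg / (A * s^2); a valid unit for magnetic flux density would be e.g. T.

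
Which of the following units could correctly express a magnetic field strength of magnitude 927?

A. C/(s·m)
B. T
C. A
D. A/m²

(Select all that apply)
A

magnetic field strength has SI base units: A / m

Checking each option against A / m:
  A. C/(s·m): ✓ matches
  B. T: ✗ does not match
  C. A: ✗ does not match
  D. A/m²: ✗ does not match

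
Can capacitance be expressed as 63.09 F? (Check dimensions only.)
Yes

capacitance has SI base units: A^2 * s^4 / (kg * m^2)
F reduces to the same SI base units, so it is a valid unit for capacitance.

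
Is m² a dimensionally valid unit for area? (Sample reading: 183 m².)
Yes

area has SI base units: m^2
m² reduces to the same SI base units, so it is a valid unit for area.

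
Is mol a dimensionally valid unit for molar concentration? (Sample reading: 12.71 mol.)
No

molar concentration has SI base units: mol / m^3
mol does NOT reduce to mol / m^3; a valid unit for molar concentration would be e.g. mol/m³.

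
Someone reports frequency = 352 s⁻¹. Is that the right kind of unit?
Yes

frequency has SI base units: 1 / s
s⁻¹ reduces to the same SI base units, so it is a valid unit for frequency.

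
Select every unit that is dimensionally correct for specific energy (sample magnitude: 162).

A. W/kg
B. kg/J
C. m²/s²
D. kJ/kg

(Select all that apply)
C, D

specific energy has SI base units: m^2 / s^2

Checking each option against m^2 / s^2:
  A. W/kg: ✗ does not match
  B. kg/J: ✗ does not match
  C. m²/s²: ✓ matches
  D. kJ/kg: ✓ matches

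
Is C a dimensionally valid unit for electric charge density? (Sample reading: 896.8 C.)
No

electric charge density has SI base units: A * s / m^3
C does NOT reduce to A * s / m^3; a valid unit for electric charge density would be e.g. C/m³.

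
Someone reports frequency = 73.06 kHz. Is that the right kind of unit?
Yes

frequency has SI base units: 1 / s
kHz reduces to the same SI base units, so it is a valid unit for frequency.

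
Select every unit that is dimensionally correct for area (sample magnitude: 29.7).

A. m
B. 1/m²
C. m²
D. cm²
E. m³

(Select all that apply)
C, D

area has SI base units: m^2

Checking each option against m^2:
  A. m: ✗ does not match
  B. 1/m²: ✗ does not match
  C. m²: ✓ matches
  D. cm²: ✓ matches
  E. m³: ✗ does not match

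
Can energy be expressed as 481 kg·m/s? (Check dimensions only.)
No

energy has SI base units: kg * m^2 / s^2
kg·m/s does NOT reduce to kg * m^2 / s^2; a valid unit for energy would be e.g. J.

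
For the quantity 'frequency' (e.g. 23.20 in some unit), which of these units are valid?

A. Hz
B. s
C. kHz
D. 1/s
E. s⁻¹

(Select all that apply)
A, C, D, E

frequency has SI base units: 1 / s

Checking each option against 1 / s:
  A. Hz: ✓ matches
  B. s: ✗ does not match
  C. kHz: ✓ matches
  D. 1/s: ✓ matches
  E. s⁻¹: ✓ matches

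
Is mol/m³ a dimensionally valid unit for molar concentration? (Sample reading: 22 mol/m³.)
Yes

molar concentration has SI base units: mol / m^3
mol/m³ reduces to the same SI base units, so it is a valid unit for molar concentration.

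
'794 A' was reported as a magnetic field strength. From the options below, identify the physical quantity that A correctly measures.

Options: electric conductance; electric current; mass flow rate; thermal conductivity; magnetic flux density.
electric current

magnetic field strength should have units dimensionally equivalent to A / m (e.g. A/m).
The given unit 'A' reduces to A. Of the listed options, that is the dimensionality of electric current.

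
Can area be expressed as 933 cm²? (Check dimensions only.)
Yes

area has SI base units: m^2
cm² reduces to the same SI base units, so it is a valid unit for area.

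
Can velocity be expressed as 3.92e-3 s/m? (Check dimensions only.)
No

velocity has SI base units: m / s
s/m does NOT reduce to m / s; a valid unit for velocity would be e.g. m/s.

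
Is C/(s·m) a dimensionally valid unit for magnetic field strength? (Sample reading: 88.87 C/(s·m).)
Yes

magnetic field strength has SI base units: A / m
C/(s·m) reduces to the same SI base units, so it is a valid unit for magnetic field strength.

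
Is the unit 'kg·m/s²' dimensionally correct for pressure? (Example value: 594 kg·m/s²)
No

pressure has SI base units: kg / (m * s^2)
kg·m/s² does NOT reduce to kg / (m * s^2); a valid unit for pressure would be e.g. Pa.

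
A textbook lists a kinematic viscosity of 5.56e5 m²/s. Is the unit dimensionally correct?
Yes

kinematic viscosity has SI base units: m^2 / s
m²/s reduces to the same SI base units, so it is a valid unit for kinematic viscosity.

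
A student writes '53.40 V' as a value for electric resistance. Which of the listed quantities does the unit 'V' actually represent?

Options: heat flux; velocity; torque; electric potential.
electric potential

electric resistance should have units dimensionally equivalent to kg * m^2 / (A^2 * s^3) (e.g. Ω).
The given unit 'V' reduces to kg * m^2 / (A * s^3). Of the listed options, that is the dimensionality of electric potential.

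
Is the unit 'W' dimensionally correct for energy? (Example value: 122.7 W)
No

energy has SI base units: kg * m^2 / s^2
W does NOT reduce to kg * m^2 / s^2; a valid unit for energy would be e.g. J.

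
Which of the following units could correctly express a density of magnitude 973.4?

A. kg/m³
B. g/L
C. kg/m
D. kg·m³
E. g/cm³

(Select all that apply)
A, B, E

density has SI base units: kg / m^3

Checking each option against kg / m^3:
  A. kg/m³: ✓ matches
  B. g/L: ✓ matches
  C. kg/m: ✗ does not match
  D. kg·m³: ✗ does not match
  E. g/cm³: ✓ matches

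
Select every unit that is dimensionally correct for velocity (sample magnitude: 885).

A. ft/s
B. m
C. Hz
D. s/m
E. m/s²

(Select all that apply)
A

velocity has SI base units: m / s

Checking each option against m / s:
  A. ft/s: ✓ matches
  B. m: ✗ does not match
  C. Hz: ✗ does not match
  D. s/m: ✗ does not match
  E. m/s²: ✗ does not match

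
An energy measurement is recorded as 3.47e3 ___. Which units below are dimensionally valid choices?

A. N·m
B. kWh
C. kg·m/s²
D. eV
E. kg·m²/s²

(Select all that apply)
A, B, D, E

energy has SI base units: kg * m^2 / s^2

Checking each option against kg * m^2 / s^2:
  A. N·m: ✓ matches
  B. kWh: ✓ matches
  C. kg·m/s²: ✗ does not match
  D. eV: ✓ matches
  E. kg·m²/s²: ✓ matches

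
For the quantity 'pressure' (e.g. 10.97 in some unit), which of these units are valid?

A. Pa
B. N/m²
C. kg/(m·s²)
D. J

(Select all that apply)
A, B, C

pressure has SI base units: kg / (m * s^2)

Checking each option against kg / (m * s^2):
  A. Pa: ✓ matches
  B. N/m²: ✓ matches
  C. kg/(m·s²): ✓ matches
  D. J: ✗ does not match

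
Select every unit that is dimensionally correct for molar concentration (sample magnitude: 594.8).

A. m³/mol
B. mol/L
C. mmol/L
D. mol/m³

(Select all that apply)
B, C, D

molar concentration has SI base units: mol / m^3

Checking each option against mol / m^3:
  A. m³/mol: ✗ does not match
  B. mol/L: ✓ matches
  C. mmol/L: ✓ matches
  D. mol/m³: ✓ matches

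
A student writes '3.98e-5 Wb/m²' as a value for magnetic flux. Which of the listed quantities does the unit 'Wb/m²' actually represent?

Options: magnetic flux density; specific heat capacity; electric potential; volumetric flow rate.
magnetic flux density

magnetic flux should have units dimensionally equivalent to kg * m^2 / (A * s^2) (e.g. Wb).
The given unit 'Wb/m²' reduces to kg / (A * s^2). Of the listed options, that is the dimensionality of magnetic flux density.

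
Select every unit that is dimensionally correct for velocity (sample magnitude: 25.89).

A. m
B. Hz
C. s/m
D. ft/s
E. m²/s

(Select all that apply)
D

velocity has SI base units: m / s

Checking each option against m / s:
  A. m: ✗ does not match
  B. Hz: ✗ does not match
  C. s/m: ✗ does not match
  D. ft/s: ✓ matches
  E. m²/s: ✗ does not match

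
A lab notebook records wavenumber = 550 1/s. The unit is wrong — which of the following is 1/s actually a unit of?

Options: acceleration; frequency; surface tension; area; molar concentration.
frequency

wavenumber should have units dimensionally equivalent to 1 / m (e.g. 1/m).
The given unit '1/s' reduces to 1 / s. Of the listed options, that is the dimensionality of frequency.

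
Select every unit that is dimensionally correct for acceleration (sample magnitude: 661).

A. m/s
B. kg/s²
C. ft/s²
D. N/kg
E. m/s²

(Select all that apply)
C, D, E

acceleration has SI base units: m / s^2

Checking each option against m / s^2:
  A. m/s: ✗ does not match
  B. kg/s²: ✗ does not match
  C. ft/s²: ✓ matches
  D. N/kg: ✓ matches
  E. m/s²: ✓ matches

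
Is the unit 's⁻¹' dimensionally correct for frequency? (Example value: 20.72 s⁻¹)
Yes

frequency has SI base units: 1 / s
s⁻¹ reduces to the same SI base units, so it is a valid unit for frequency.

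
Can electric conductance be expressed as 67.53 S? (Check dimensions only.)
Yes

electric conductance has SI base units: A^2 * s^3 / (kg * m^2)
S reduces to the same SI base units, so it is a valid unit for electric conductance.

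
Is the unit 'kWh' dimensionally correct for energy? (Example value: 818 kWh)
Yes

energy has SI base units: kg * m^2 / s^2
kWh reduces to the same SI base units, so it is a valid unit for energy.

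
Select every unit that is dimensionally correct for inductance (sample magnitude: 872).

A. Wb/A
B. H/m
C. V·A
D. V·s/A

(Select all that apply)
A, D

inductance has SI base units: kg * m^2 / (A^2 * s^2)

Checking each option against kg * m^2 / (A^2 * s^2):
  A. Wb/A: ✓ matches
  B. H/m: ✗ does not match
  C. V·A: ✗ does not match
  D. V·s/A: ✓ matches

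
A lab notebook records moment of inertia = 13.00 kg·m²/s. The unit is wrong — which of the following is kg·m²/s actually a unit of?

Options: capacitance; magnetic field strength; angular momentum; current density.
angular momentum

moment of inertia should have units dimensionally equivalent to kg * m^2 (e.g. kg·m²).
The given unit 'kg·m²/s' reduces to kg * m^2 / s. Of the listed options, that is the dimensionality of angular momentum.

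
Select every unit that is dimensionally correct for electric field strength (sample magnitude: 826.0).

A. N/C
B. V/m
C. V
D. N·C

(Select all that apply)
A, B

electric field strength has SI base units: kg * m / (A * s^3)

Checking each option against kg * m / (A * s^3):
  A. N/C: ✓ matches
  B. V/m: ✓ matches
  C. V: ✗ does not match
  D. N·C: ✗ does not match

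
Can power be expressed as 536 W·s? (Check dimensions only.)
No

power has SI base units: kg * m^2 / s^3
W·s does NOT reduce to kg * m^2 / s^3; a valid unit for power would be e.g. W.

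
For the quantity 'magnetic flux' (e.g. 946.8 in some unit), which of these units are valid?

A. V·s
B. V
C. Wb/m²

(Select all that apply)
A

magnetic flux has SI base units: kg * m^2 / (A * s^2)

Checking each option against kg * m^2 / (A * s^2):
  A. V·s: ✓ matches
  B. V: ✗ does not match
  C. Wb/m²: ✗ does not match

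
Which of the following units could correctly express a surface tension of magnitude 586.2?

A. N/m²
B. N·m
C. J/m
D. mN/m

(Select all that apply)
D

surface tension has SI base units: kg / s^2

Checking each option against kg / s^2:
  A. N/m²: ✗ does not match
  B. N·m: ✗ does not match
  C. J/m: ✗ does not match
  D. mN/m: ✓ matches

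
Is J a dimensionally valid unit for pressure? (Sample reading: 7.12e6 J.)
No

pressure has SI base units: kg / (m * s^2)
J does NOT reduce to kg / (m * s^2); a valid unit for pressure would be e.g. Pa.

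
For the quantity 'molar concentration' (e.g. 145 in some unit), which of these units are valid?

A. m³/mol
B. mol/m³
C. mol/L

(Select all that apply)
B, C

molar concentration has SI base units: mol / m^3

Checking each option against mol / m^3:
  A. m³/mol: ✗ does not match
  B. mol/m³: ✓ matches
  C. mol/L: ✓ matches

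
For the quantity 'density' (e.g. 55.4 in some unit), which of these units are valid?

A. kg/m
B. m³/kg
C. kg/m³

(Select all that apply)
C

density has SI base units: kg / m^3

Checking each option against kg / m^3:
  A. kg/m: ✗ does not match
  B. m³/kg: ✗ does not match
  C. kg/m³: ✓ matches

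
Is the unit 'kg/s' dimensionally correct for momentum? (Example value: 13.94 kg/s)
No

momentum has SI base units: kg * m / s
kg/s does NOT reduce to kg * m / s; a valid unit for momentum would be e.g. kg·m/s.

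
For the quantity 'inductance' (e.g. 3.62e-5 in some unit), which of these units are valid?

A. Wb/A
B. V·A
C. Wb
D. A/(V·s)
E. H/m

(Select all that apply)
A

inductance has SI base units: kg * m^2 / (A^2 * s^2)

Checking each option against kg * m^2 / (A^2 * s^2):
  A. Wb/A: ✓ matches
  B. V·A: ✗ does not match
  C. Wb: ✗ does not match
  D. A/(V·s): ✗ does not match
  E. H/m: ✗ does not match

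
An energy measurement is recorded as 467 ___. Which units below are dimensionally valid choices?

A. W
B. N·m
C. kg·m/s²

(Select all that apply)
B

energy has SI base units: kg * m^2 / s^2

Checking each option against kg * m^2 / s^2:
  A. W: ✗ does not match
  B. N·m: ✓ matches
  C. kg·m/s²: ✗ does not match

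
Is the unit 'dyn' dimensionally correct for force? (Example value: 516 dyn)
Yes

force has SI base units: kg * m / s^2
dyn reduces to the same SI base units, so it is a valid unit for force.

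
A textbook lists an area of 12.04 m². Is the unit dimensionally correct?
Yes

area has SI base units: m^2
m² reduces to the same SI base units, so it is a valid unit for area.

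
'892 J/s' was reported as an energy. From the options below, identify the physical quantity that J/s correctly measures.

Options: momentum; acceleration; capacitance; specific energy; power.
power

energy should have units dimensionally equivalent to kg * m^2 / s^2 (e.g. J).
The given unit 'J/s' reduces to kg * m^2 / s^3. Of the listed options, that is the dimensionality of power.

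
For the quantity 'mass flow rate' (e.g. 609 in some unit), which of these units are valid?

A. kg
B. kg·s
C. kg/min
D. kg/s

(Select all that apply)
C, D

mass flow rate has SI base units: kg / s

Checking each option against kg / s:
  A. kg: ✗ does not match
  B. kg·s: ✗ does not match
  C. kg/min: ✓ matches
  D. kg/s: ✓ matches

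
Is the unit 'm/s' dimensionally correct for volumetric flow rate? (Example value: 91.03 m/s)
No

volumetric flow rate has SI base units: m^3 / s
m/s does NOT reduce to m^3 / s; a valid unit for volumetric flow rate would be e.g. m³/s.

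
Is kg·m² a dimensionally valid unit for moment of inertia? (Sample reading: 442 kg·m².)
Yes

moment of inertia has SI base units: kg * m^2
kg·m² reduces to the same SI base units, so it is a valid unit for moment of inertia.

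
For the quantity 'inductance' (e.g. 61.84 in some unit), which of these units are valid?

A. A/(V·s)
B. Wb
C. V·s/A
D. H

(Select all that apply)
C, D

inductance has SI base units: kg * m^2 / (A^2 * s^2)

Checking each option against kg * m^2 / (A^2 * s^2):
  A. A/(V·s): ✗ does not match
  B. Wb: ✗ does not match
  C. V·s/A: ✓ matches
  D. H: ✓ matches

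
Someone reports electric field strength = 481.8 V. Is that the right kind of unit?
No

electric field strength has SI base units: kg * m / (A * s^3)
V does NOT reduce to kg * m / (A * s^3); a valid unit for electric field strength would be e.g. V/m.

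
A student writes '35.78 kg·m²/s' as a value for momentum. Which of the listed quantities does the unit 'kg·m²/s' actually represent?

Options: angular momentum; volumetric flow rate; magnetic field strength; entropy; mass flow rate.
angular momentum

momentum should have units dimensionally equivalent to kg * m / s (e.g. kg·m/s).
The given unit 'kg·m²/s' reduces to kg * m^2 / s. Of the listed options, that is the dimensionality of angular momentum.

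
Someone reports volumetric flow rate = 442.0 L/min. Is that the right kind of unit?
Yes

volumetric flow rate has SI base units: m^3 / s
L/min reduces to the same SI base units, so it is a valid unit for volumetric flow rate.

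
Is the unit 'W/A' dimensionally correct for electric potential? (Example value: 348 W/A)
Yes

electric potential has SI base units: kg * m^2 / (A * s^3)
W/A reduces to the same SI base units, so it is a valid unit for electric potential.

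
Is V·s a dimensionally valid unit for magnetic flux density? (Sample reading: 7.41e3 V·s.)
No

magnetic flux density has SI base units: kg / (A * s^2)
V·s does NOT reduce to kg / (A * s^2); a valid unit for magnetic flux density would be e.g. T.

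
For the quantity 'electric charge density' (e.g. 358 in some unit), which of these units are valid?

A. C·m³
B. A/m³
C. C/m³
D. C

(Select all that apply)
C

electric charge density has SI base units: A * s / m^3

Checking each option against A * s / m^3:
  A. C·m³: ✗ does not match
  B. A/m³: ✗ does not match
  C. C/m³: ✓ matches
  D. C: ✗ does not match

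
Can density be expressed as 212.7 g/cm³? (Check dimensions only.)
Yes

density has SI base units: kg / m^3
g/cm³ reduces to the same SI base units, so it is a valid unit for density.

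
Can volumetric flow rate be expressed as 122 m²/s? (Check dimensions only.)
No

volumetric flow rate has SI base units: m^3 / s
m²/s does NOT reduce to m^3 / s; a valid unit for volumetric flow rate would be e.g. m³/s.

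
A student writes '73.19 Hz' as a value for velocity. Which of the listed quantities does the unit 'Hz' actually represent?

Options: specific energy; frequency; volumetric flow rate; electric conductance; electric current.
frequency

velocity should have units dimensionally equivalent to m / s (e.g. m/s).
The given unit 'Hz' reduces to 1 / s. Of the listed options, that is the dimensionality of frequency.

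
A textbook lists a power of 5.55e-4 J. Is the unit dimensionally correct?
No

power has SI base units: kg * m^2 / s^3
J does NOT reduce to kg * m^2 / s^3; a valid unit for power would be e.g. W.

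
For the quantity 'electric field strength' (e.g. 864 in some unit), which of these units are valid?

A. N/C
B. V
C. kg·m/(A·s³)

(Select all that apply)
A, C

electric field strength has SI base units: kg * m / (A * s^3)

Checking each option against kg * m / (A * s^3):
  A. N/C: ✓ matches
  B. V: ✗ does not match
  C. kg·m/(A·s³): ✓ matches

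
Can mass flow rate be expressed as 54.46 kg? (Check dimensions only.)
No

mass flow rate has SI base units: kg / s
kg does NOT reduce to kg / s; a valid unit for mass flow rate would be e.g. kg/s.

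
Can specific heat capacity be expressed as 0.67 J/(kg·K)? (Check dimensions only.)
Yes

specific heat capacity has SI base units: m^2 / (s^2 * K)
J/(kg·K) reduces to the same SI base units, so it is a valid unit for specific heat capacity.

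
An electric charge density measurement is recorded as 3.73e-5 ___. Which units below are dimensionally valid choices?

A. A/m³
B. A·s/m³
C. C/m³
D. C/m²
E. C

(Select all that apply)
B, C

electric charge density has SI base units: A * s / m^3

Checking each option against A * s / m^3:
  A. A/m³: ✗ does not match
  B. A·s/m³: ✓ matches
  C. C/m³: ✓ matches
  D. C/m²: ✗ does not match
  E. C: ✗ does not match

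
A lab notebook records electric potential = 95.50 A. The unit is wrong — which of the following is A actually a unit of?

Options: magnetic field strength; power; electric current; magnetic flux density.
electric current

electric potential should have units dimensionally equivalent to kg * m^2 / (A * s^3) (e.g. V).
The given unit 'A' reduces to A. Of the listed options, that is the dimensionality of electric current.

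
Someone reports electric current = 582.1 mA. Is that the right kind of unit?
Yes

electric current has SI base units: A
mA reduces to the same SI base units, so it is a valid unit for electric current.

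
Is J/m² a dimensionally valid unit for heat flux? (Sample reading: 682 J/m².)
No

heat flux has SI base units: kg / s^3
J/m² does NOT reduce to kg / s^3; a valid unit for heat flux would be e.g. W/m².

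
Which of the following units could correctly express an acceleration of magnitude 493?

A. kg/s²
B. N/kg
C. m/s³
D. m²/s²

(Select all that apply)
B

acceleration has SI base units: m / s^2

Checking each option against m / s^2:
  A. kg/s²: ✗ does not match
  B. N/kg: ✓ matches
  C. m/s³: ✗ does not match
  D. m²/s²: ✗ does not match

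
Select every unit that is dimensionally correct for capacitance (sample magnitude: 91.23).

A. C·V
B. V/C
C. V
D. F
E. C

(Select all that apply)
D

capacitance has SI base units: A^2 * s^4 / (kg * m^2)

Checking each option against A^2 * s^4 / (kg * m^2):
  A. C·V: ✗ does not match
  B. V/C: ✗ does not match
  C. V: ✗ does not match
  D. F: ✓ matches
  E. C: ✗ does not match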